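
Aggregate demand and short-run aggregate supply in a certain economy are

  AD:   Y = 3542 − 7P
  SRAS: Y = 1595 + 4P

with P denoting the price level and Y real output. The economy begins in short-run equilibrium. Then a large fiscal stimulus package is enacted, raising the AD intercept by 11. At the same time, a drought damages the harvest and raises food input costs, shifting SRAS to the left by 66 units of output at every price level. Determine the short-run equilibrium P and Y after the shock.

After both shocks: AD is Y = 3553 − 7P and SRAS is Y = 1529 + 4P.
Setting them equal: 2024 = 11P, so P = 184.
Y = 3553 − 7·184 = 2265.

P = 184, Y = 2265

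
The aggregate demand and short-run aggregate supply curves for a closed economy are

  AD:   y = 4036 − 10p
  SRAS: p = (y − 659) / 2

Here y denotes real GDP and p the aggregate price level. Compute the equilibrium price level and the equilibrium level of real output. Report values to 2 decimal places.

p = 281.42, y = 1221.83

Rearrange SRAS to y = 659 + 2p.
Set AD = SRAS: 4036 − 10p = 659 + 2p, so 3377 = 12p and p = 281.42.
Substituting into AD, y = 4036 − 10p = 1221.83.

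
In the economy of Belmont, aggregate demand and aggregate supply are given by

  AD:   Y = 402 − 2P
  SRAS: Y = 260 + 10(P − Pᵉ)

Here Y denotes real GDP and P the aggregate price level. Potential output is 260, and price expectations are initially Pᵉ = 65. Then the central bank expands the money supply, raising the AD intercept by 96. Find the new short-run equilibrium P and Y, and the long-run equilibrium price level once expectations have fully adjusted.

AD shifts right: new AD is Y = 498 − 2P. With Pᵉ = 65, SRAS is Y = 10P − 390.
Short run: 498 − 2P = 10P − 390 gives 888 = 12P, so P = 74 and Y = 498 − 2·74 = 350.
Y = 350 is above potential 260; expectations adjust and SRAS shifts left until Y = 260.
Long run: on the new AD curve, 260 = 498 − 2P gives P = 119.

Short run: P = 74, Y = 350. Long run: P = 119.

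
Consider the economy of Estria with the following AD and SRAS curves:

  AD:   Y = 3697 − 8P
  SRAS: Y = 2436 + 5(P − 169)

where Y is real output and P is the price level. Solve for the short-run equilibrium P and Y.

Write SRAS as Y = 2436 + 5P − 845 = 1591 + 5P.
Set AD = SRAS: 3697 − 8P = 1591 + 5P, so 2106 = 13P and P = 162.
Then Y = 3697 − 8·162 = 2401.

P = 162, Y = 2401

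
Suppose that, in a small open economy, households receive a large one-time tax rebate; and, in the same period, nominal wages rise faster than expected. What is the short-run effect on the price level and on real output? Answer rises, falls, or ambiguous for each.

The first event is a positive demand shock: AD shifts right, which by itself pushes P up and Y up.
The second is an adverse supply shock: SRAS shifts left, which by itself pushes P up and Y down.
Both shocks push P up, so P rises. The two shocks push Y in opposite directions, so the effect on Y is ambiguous.

Price level: rises; output: ambiguous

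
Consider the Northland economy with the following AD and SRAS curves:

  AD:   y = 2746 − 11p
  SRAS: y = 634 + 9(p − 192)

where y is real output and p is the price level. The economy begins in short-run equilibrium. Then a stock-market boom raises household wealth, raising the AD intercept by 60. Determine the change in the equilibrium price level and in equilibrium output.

Δp = +3, Δy = +27

This is a positive demand shock: AD shifts right.
New AD: y = 2806 − 11p.
SRAS can be written y = 9p − 1094.
Set AD = SRAS: 2806 − 11p = 9p − 1094, so 3900 = 20p and p = 195.
y = 2806 − 11·195 = 661.
Initially p = 192, y = 634, so Δp = +3 and Δy = +27.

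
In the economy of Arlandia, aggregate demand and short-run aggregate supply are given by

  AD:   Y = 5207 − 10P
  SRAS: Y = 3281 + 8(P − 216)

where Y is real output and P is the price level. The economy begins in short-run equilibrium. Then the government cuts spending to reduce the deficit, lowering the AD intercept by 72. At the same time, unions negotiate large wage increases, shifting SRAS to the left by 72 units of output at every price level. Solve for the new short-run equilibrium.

After both shocks: AD is Y = 5135 − 10P and SRAS is Y = 1481 + 8P.
Setting them equal: 3654 = 18P, so P = 203.
Y = 5135 − 10·203 = 3105.

P = 203, Y = 3105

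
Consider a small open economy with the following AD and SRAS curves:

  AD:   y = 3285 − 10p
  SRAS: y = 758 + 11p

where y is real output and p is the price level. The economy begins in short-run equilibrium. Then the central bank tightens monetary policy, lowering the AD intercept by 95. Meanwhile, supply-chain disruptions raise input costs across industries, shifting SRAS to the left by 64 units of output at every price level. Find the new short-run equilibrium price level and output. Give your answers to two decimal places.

After both shocks: AD is y = 3190 − 10p and SRAS is y = 694 + 11p.
Setting them equal: 2496 = 21p, so p = 118.86.
Substituting into AD, y = 2001.43.

p = 118.86, y = 2001.43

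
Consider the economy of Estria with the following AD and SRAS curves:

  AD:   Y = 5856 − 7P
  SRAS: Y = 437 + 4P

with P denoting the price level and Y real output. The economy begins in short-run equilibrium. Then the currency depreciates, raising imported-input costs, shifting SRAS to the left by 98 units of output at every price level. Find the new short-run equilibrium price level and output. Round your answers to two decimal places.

P = 501.55, Y = 2345.18

This is a negative supply shock: SRAS shifts left.
New SRAS: Y = 339 + 4P.
Set AD = SRAS: 5856 − 7P = 339 + 4P, so 5517 = 11P and P = 501.55.
Substituting into AD, Y = 2345.18.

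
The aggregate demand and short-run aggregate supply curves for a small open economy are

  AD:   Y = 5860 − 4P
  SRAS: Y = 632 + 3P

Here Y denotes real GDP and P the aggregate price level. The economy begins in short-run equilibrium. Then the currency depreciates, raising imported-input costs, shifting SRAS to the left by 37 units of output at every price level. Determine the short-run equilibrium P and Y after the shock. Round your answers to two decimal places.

This is a negative supply shock: SRAS shifts left.
New SRAS: Y = 595 + 3P.
Set AD = SRAS: 5860 − 4P = 595 + 3P, so 5265 = 7P and P = 752.14.
Substituting into AD, Y = 2851.43.

P = 752.14, Y = 2851.43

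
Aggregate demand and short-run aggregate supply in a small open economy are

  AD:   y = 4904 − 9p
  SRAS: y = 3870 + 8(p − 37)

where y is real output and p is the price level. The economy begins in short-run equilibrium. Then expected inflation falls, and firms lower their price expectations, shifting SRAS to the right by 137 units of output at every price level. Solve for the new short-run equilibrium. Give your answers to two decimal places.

p = 70.18, y = 4272.41

This is a positive supply shock: SRAS shifts right.
New SRAS: y = 3711 + 8p.
Set AD = SRAS: 4904 − 9p = 3711 + 8p, so 1193 = 17p and p = 70.18.
Substituting into AD, y = 4272.41.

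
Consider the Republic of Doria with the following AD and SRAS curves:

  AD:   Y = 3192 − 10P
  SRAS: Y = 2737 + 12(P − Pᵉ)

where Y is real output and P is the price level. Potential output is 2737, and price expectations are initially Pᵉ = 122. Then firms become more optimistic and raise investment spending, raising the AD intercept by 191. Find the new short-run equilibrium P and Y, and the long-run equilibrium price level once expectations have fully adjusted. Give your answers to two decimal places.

AD shifts right: new AD is Y = 3383 − 10P. With Pᵉ = 122, SRAS is Y = 1273 + 12P.
Short run: 3383 − 10P = 1273 + 12P gives 2110 = 22P, so P = 95.91 and Y = 3383 − 10P = 2423.91.
Y = 2423.91 is below potential 2737; expectations adjust and SRAS shifts right until Y = 2737.
Long run: on the new AD curve, 2737 = 3383 − 10P gives P = 64.60.

Short run: P = 95.91, Y = 2423.91. Long run: P = 64.60.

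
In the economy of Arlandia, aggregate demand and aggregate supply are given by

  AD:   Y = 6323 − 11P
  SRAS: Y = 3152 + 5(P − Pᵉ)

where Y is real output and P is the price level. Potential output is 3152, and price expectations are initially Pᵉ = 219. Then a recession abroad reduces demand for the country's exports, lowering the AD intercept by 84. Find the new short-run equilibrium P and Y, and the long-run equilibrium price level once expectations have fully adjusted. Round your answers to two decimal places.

Short run: P = 261.38, Y = 3363.88. Long run: P = 280.64.

AD shifts left: new AD is Y = 6239 − 11P. With Pᵉ = 219, SRAS is Y = 2057 + 5P.
Short run: 6239 − 11P = 2057 + 5P gives 4182 = 16P, so P = 261.38 and Y = 6239 − 11P = 3363.88.
Y = 3363.88 is above potential 3152; expectations adjust and SRAS shifts left until Y = 3152.
Long run: on the new AD curve, 3152 = 6239 − 11P gives P = 280.64.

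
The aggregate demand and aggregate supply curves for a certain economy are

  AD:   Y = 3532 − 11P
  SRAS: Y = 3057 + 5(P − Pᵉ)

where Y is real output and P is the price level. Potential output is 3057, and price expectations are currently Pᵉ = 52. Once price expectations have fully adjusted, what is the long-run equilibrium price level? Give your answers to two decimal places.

Short run: with Pᵉ = 52, SRAS is Y = 2797 + 5P. Setting AD = SRAS gives 735 = 16P, so P = 45.94 and Y = 3532 − 11P = 3026.69.
Output 3026.69 is below potential 3057, so over time expected prices fall and SRAS shifts right until Y returns to 3057.
Long run: Y = 3057 on the AD curve gives 3057 = 3532 − 11P, so P = 43.18.

Long-run P = 43.18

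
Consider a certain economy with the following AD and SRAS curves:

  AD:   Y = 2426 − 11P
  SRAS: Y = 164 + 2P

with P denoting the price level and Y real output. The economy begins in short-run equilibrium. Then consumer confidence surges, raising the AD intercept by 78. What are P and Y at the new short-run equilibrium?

P = 180, Y = 524

This is a positive demand shock: AD shifts right.
New AD: Y = 2504 − 11P.
Set AD = SRAS: 2504 − 11P = 164 + 2P, so 2340 = 13P and P = 180.
Y = 2504 − 11·180 = 524.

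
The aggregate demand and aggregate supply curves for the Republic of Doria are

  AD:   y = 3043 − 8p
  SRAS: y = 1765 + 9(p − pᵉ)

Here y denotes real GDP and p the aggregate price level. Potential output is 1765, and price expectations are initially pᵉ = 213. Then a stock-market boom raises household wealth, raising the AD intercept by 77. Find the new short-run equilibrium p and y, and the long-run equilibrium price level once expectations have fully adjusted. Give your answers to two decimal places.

AD shifts right: new AD is y = 3120 − 8p. With pᵉ = 213, SRAS is y = 9p − 152.
Short run: 3120 − 8p = 9p − 152 gives 3272 = 17p, so p = 192.47 and y = 3120 − 8p = 1580.24.
y = 1580.24 is below potential 1765; expectations adjust and SRAS shifts right until y = 1765.
Long run: on the new AD curve, 1765 = 3120 − 8p gives p = 169.38.

Short run: p = 192.47, y = 1580.24. Long run: p = 169.38.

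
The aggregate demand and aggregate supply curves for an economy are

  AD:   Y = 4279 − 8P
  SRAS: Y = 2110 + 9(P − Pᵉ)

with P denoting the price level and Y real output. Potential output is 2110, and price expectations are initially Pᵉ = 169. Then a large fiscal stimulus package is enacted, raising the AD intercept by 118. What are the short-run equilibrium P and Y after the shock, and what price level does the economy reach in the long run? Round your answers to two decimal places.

AD shifts right: new AD is Y = 4397 − 8P. With Pᵉ = 169, SRAS is Y = 589 + 9P.
Short run: 4397 − 8P = 589 + 9P gives 3808 = 17P, so P = 224.00 and Y = 4397 − 8P = 2605.00.
Y = 2605.00 is above potential 2110; expectations adjust and SRAS shifts left until Y = 2110.
Long run: on the new AD curve, 2110 = 4397 − 8P gives P = 285.88.

Short run: P = 224.00, Y = 2605.00. Long run: P = 285.88.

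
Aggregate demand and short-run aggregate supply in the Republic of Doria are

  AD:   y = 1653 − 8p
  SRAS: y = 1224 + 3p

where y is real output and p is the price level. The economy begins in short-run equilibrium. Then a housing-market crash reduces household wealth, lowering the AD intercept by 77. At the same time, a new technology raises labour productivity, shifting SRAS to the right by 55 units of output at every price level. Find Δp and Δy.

After both shocks: AD is y = 1576 − 8p and SRAS is y = 1279 + 3p.
Setting them equal: 297 = 11p, so p = 27.
y = 1576 − 8·27 = 1360.
Initially p = 39, y = 1341, so Δp = -12 and Δy = +19.

Δp = -12, Δy = +19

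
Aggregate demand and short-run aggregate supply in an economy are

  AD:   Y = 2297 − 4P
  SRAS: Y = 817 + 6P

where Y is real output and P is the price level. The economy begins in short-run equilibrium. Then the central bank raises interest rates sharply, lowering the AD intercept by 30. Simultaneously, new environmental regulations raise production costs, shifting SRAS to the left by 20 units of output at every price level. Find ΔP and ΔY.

ΔP = -1, ΔY = -26

After both shocks: AD is Y = 2267 − 4P and SRAS is Y = 797 + 6P.
Setting them equal: 1470 = 10P, so P = 147.
Y = 2267 − 4·147 = 1679.
Initially P = 148, Y = 1705, so ΔP = -1 and ΔY = -26.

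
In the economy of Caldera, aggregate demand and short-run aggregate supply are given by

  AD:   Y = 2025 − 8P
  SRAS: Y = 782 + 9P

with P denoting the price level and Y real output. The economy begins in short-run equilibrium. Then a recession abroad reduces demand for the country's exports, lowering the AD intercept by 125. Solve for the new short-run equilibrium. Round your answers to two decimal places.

P = 65.76, Y = 1373.88

This is a negative demand shock: AD shifts left.
New AD: Y = 1900 − 8P.
Set AD = SRAS: 1900 − 8P = 782 + 9P, so 1118 = 17P and P = 65.76.
Substituting into AD, Y = 1373.88.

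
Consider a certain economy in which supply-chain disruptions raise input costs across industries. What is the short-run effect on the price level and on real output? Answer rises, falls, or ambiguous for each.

Price level: rises; output: falls

This is an adverse supply shock: SRAS shifts left.
Moving along the downward-sloping AD curve, P rises and Y falls.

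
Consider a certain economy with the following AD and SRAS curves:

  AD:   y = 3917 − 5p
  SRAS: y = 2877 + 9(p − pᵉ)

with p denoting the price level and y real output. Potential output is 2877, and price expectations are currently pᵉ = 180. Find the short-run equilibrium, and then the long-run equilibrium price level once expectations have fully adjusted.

Short run: p = 190, y = 2967. Long run: p = 208.

Short run: with pᵉ = 180, SRAS is y = 1257 + 9p. Setting AD = SRAS gives 2660 = 14p, so p = 190 and y = 3917 − 5·190 = 2967.
Output 2967 is above potential 2877, so over time expected prices rise and SRAS shifts left until y returns to 2877.
Long run: y = 2877 on the AD curve gives 2877 = 3917 − 5p, so p = 208.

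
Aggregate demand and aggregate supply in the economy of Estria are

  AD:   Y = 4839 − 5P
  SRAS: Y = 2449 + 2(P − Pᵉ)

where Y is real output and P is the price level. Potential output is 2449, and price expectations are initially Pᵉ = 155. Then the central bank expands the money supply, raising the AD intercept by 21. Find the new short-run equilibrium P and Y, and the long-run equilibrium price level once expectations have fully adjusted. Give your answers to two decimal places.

AD shifts right: new AD is Y = 4860 − 5P. With Pᵉ = 155, SRAS is Y = 2139 + 2P.
Short run: 4860 − 5P = 2139 + 2P gives 2721 = 7P, so P = 388.71 and Y = 4860 − 5P = 2916.43.
Y = 2916.43 is above potential 2449; expectations adjust and SRAS shifts left until Y = 2449.
Long run: on the new AD curve, 2449 = 4860 − 5P gives P = 482.20.

Short run: P = 388.71, Y = 2916.43. Long run: P = 482.20.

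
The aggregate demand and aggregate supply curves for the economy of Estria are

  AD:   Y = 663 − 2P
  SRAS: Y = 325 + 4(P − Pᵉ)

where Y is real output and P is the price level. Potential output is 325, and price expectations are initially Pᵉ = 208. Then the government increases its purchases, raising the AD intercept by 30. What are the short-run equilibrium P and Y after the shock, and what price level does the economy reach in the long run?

Short run: P = 200, Y = 293. Long run: P = 184.

AD shifts right: new AD is Y = 693 − 2P. With Pᵉ = 208, SRAS is Y = 4P − 507.
Short run: 693 − 2P = 4P − 507 gives 1200 = 6P, so P = 200 and Y = 693 − 2·200 = 293.
Y = 293 is below potential 325; expectations adjust and SRAS shifts right until Y = 325.
Long run: on the new AD curve, 325 = 693 − 2P gives P = 184.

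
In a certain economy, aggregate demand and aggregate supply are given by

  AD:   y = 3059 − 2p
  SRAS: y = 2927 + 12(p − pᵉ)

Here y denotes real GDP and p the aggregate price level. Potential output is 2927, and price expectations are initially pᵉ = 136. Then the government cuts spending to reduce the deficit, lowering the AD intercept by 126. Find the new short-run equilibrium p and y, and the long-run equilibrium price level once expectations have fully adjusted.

Short run: p = 117, y = 2699. Long run: p = 3.

AD shifts left: new AD is y = 2933 − 2p. With pᵉ = 136, SRAS is y = 1295 + 12p.
Short run: 2933 − 2p = 1295 + 12p gives 1638 = 14p, so p = 117 and y = 2933 − 2·117 = 2699.
y = 2699 is below potential 2927; expectations adjust and SRAS shifts right until y = 2927.
Long run: on the new AD curve, 2927 = 2933 − 2p gives p = 3.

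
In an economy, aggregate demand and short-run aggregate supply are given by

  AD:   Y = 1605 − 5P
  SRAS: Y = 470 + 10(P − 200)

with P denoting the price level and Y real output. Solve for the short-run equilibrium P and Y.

P = 209, Y = 560

Write SRAS as Y = 470 + 10P − 2000 = 10P − 1530.
Set AD = SRAS: 1605 − 5P = 10P − 1530, so 3135 = 15P and P = 209.
Then Y = 1605 − 5·209 = 560.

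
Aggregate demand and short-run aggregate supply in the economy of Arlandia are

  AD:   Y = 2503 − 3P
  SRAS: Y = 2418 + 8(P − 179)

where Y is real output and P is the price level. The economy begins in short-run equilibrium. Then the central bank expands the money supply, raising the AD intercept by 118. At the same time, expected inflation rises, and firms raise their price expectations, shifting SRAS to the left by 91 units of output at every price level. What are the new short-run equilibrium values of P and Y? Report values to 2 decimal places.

P = 156.91, Y = 2150.27

After both shocks: AD is Y = 2621 − 3P and SRAS is Y = 895 + 8P.
Setting them equal: 1726 = 11P, so P = 156.91.
Substituting into AD, Y = 2150.27.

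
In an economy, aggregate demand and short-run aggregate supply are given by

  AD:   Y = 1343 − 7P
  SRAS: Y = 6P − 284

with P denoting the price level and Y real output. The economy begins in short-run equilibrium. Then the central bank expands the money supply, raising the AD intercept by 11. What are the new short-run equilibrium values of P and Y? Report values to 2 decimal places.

This is a positive demand shock: AD shifts right.
New AD: Y = 1354 − 7P.
Set AD = SRAS: 1354 − 7P = 6P − 284, so 1638 = 13P and P = 126.00.
Substituting into AD, Y = 472.00.

P = 126.00, Y = 472.00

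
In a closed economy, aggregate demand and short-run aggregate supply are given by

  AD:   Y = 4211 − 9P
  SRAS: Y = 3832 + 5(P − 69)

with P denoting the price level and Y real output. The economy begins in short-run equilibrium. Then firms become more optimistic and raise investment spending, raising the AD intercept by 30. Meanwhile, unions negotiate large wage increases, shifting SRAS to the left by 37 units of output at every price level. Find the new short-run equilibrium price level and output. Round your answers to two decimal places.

P = 56.50, Y = 3732.50

After both shocks: AD is Y = 4241 − 9P and SRAS is Y = 3450 + 5P.
Setting them equal: 791 = 14P, so P = 56.50.
Substituting into AD, Y = 3732.50.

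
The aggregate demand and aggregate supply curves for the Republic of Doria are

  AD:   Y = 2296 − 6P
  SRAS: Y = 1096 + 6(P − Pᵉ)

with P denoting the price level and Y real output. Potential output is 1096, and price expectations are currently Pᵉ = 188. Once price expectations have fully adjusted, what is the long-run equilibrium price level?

Short run: with Pᵉ = 188, SRAS is Y = 6P − 32. Setting AD = SRAS gives 2328 = 12P, so P = 194 and Y = 2296 − 6·194 = 1132.
Output 1132 is above potential 1096, so over time expected prices rise and SRAS shifts left until Y returns to 1096.
Long run: Y = 1096 on the AD curve gives 1096 = 2296 − 6P, so P = 200.

Long-run P = 200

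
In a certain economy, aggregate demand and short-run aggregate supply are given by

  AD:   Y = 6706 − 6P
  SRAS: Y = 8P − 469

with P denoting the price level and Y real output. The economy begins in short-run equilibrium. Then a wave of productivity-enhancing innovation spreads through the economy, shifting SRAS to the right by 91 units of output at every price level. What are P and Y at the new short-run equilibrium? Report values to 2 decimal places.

P = 506.00, Y = 3670.00

This is a positive supply shock: SRAS shifts right.
New SRAS: Y = 8P − 378.
Set AD = SRAS: 6706 − 6P = 8P − 378, so 7084 = 14P and P = 506.00.
Substituting into AD, Y = 3670.00.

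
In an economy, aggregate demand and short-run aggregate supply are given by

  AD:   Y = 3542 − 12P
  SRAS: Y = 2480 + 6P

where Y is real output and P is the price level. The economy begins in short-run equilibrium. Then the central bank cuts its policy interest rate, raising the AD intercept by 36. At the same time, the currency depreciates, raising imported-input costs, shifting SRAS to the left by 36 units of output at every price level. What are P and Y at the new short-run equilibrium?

After both shocks: AD is Y = 3578 − 12P and SRAS is Y = 2444 + 6P.
Setting them equal: 1134 = 18P, so P = 63.
Y = 3578 − 12·63 = 2822.

P = 63, Y = 2822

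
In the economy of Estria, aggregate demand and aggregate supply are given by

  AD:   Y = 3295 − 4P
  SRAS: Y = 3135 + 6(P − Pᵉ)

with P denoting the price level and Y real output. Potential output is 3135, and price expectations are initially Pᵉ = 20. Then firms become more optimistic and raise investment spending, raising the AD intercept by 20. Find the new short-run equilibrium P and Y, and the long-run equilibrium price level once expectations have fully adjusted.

Short run: P = 30, Y = 3195. Long run: P = 45.

AD shifts right: new AD is Y = 3315 − 4P. With Pᵉ = 20, SRAS is Y = 3015 + 6P.
Short run: 3315 − 4P = 3015 + 6P gives 300 = 10P, so P = 30 and Y = 3315 − 4·30 = 3195.
Y = 3195 is above potential 3135; expectations adjust and SRAS shifts left until Y = 3135.
Long run: on the new AD curve, 3135 = 3315 − 4P gives P = 45.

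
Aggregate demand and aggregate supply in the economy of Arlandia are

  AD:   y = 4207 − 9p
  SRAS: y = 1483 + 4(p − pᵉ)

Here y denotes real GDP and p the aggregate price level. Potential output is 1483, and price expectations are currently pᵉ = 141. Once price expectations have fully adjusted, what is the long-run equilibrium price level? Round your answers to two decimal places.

Long-run p = 302.67

Short run: with pᵉ = 141, SRAS is y = 919 + 4p. Setting AD = SRAS gives 3288 = 13p, so p = 252.92 and y = 4207 − 9p = 1930.69.
Output 1930.69 is above potential 1483, so over time expected prices rise and SRAS shifts left until y returns to 1483.
Long run: y = 1483 on the AD curve gives 1483 = 4207 − 9p, so p = 302.67.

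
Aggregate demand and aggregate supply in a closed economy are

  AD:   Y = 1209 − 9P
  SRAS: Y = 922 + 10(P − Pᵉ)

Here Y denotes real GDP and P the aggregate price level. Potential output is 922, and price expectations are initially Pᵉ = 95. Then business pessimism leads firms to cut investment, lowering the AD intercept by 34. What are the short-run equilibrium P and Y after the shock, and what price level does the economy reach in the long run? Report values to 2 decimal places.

Short run: P = 63.32, Y = 605.16. Long run: P = 28.11.

AD shifts left: new AD is Y = 1175 − 9P. With Pᵉ = 95, SRAS is Y = 10P − 28.
Short run: 1175 − 9P = 10P − 28 gives 1203 = 19P, so P = 63.32 and Y = 1175 − 9P = 605.16.
Y = 605.16 is below potential 922; expectations adjust and SRAS shifts right until Y = 922.
Long run: on the new AD curve, 922 = 1175 − 9P gives P = 28.11.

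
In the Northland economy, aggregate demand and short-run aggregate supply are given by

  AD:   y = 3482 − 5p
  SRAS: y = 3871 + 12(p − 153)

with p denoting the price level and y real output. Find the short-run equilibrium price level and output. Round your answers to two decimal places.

Write SRAS as y = 3871 + 12p − 1836 = 2035 + 12p.
Set AD = SRAS: 3482 − 5p = 2035 + 12p, so 1447 = 17p and p = 85.12.
Substituting into AD, y = 3482 − 5p = 3056.41.

p = 85.12, y = 3056.41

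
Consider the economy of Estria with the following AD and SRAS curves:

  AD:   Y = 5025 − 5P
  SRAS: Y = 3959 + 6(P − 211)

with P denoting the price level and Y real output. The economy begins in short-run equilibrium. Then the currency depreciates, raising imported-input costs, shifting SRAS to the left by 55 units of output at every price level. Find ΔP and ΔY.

ΔP = +5, ΔY = -25

This is a negative supply shock: SRAS shifts left.
New SRAS: Y = 2638 + 6P.
Set AD = SRAS: 5025 − 5P = 2638 + 6P, so 2387 = 11P and P = 217.
Y = 5025 − 5·217 = 3940.
Initially P = 212, Y = 3965, so ΔP = +5 and ΔY = -25.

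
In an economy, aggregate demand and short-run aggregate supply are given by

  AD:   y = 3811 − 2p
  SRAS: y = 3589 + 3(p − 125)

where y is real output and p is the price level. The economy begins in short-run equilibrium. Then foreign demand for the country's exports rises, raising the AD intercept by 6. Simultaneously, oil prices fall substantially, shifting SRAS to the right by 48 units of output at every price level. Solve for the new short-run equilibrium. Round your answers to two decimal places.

p = 111.00, y = 3595.00

After both shocks: AD is y = 3817 − 2p and SRAS is y = 3262 + 3p.
Setting them equal: 555 = 5p, so p = 111.00.
Substituting into AD, y = 3595.00.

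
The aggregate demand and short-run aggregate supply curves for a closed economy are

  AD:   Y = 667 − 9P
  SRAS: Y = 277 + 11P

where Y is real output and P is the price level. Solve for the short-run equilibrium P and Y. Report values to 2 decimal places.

Set AD = SRAS: 667 − 9P = 277 + 11P, so 390 = 20P and P = 19.50.
Substituting into AD, Y = 667 − 9P = 491.50.

P = 19.50, Y = 491.50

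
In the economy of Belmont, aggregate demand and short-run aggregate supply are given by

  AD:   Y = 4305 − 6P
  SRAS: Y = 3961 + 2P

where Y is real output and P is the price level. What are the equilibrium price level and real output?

Set AD = SRAS: 4305 − 6P = 3961 + 2P, so 344 = 8P and P = 43.
Then Y = 4305 − 6·43 = 4047.

P = 43, Y = 4047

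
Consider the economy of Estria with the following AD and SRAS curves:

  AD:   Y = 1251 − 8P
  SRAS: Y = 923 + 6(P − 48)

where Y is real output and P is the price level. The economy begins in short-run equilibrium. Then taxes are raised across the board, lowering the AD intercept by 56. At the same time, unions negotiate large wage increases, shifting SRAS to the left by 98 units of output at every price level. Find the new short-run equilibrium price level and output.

After both shocks: AD is Y = 1195 − 8P and SRAS is Y = 537 + 6P.
Setting them equal: 658 = 14P, so P = 47.
Y = 1195 − 8·47 = 819.

P = 47, Y = 819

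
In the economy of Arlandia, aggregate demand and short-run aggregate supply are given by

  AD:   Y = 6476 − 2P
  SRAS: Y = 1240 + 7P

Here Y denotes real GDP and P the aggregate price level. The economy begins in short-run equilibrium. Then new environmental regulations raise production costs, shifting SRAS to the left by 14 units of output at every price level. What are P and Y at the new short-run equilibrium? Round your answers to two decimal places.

This is a negative supply shock: SRAS shifts left.
New SRAS: Y = 1226 + 7P.
Set AD = SRAS: 6476 − 2P = 1226 + 7P, so 5250 = 9P and P = 583.33.
Substituting into AD, Y = 5309.33.

P = 583.33, Y = 5309.33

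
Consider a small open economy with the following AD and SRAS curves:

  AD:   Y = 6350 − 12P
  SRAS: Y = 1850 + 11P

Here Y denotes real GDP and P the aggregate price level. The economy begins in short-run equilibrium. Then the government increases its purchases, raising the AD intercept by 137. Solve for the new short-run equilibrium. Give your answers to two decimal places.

P = 201.61, Y = 4067.70

This is a positive demand shock: AD shifts right.
New AD: Y = 6487 − 12P.
Set AD = SRAS: 6487 − 12P = 1850 + 11P, so 4637 = 23P and P = 201.61.
Substituting into AD, Y = 4067.70.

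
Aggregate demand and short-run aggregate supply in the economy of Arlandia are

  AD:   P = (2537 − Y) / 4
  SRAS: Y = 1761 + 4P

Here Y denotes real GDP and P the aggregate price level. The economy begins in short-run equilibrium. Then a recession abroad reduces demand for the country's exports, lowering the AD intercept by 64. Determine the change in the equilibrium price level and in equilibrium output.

ΔP = -8, ΔY = -32

This is a negative demand shock: AD shifts left.
New AD: Y = 2473 − 4P.
Set AD = SRAS: 2473 − 4P = 1761 + 4P, so 712 = 8P and P = 89.
Y = 2473 − 4·89 = 2117.
Initially P = 97, Y = 2149, so ΔP = -8 and ΔY = -32.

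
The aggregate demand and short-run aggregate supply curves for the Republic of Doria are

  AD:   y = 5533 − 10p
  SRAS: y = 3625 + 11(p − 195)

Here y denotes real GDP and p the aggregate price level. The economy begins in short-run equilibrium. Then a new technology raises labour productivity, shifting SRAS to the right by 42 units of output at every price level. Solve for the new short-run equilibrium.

p = 191, y = 3623

This is a positive supply shock: SRAS shifts right.
New SRAS: y = 1522 + 11p.
Set AD = SRAS: 5533 − 10p = 1522 + 11p, so 4011 = 21p and p = 191.
y = 5533 − 10·191 = 3623.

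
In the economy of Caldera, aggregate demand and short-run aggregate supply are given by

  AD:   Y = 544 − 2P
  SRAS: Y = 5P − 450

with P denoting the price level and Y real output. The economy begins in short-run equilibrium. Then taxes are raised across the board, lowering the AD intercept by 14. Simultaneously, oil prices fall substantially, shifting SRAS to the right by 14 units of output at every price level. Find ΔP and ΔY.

ΔP = -4, ΔY = -6

After both shocks: AD is Y = 530 − 2P and SRAS is Y = 5P − 436.
Setting them equal: 966 = 7P, so P = 138.
Y = 530 − 2·138 = 254.
Initially P = 142, Y = 260, so ΔP = -4 and ΔY = -6.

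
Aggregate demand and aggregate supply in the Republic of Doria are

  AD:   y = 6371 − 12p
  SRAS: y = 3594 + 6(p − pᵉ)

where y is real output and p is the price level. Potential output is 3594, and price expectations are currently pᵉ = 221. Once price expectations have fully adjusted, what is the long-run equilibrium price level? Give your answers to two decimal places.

Long-run p = 231.42

Short run: with pᵉ = 221, SRAS is y = 2268 + 6p. Setting AD = SRAS gives 4103 = 18p, so p = 227.94 and y = 6371 − 12p = 3635.67.
Output 3635.67 is above potential 3594, so over time expected prices rise and SRAS shifts left until y returns to 3594.
Long run: y = 3594 on the AD curve gives 3594 = 6371 − 12p, so p = 231.42.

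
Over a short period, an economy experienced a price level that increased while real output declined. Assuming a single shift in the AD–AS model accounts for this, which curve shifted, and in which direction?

P rose and Y fell. An AD shift moves P and Y in the same direction; an SRAS shift moves them in opposite directions.
Here P and Y moved in opposite directions, so the SRAS curve shifted.
Since Y fell, SRAS shifted left.

SRAS shifted left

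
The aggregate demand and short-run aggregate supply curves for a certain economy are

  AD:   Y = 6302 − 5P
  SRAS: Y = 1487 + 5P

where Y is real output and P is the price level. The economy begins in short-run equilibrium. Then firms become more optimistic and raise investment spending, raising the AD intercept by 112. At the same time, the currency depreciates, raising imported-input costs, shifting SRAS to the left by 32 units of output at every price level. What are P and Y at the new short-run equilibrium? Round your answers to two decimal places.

P = 495.90, Y = 3934.50

After both shocks: AD is Y = 6414 − 5P and SRAS is Y = 1455 + 5P.
Setting them equal: 4959 = 10P, so P = 495.90.
Substituting into AD, Y = 3934.50.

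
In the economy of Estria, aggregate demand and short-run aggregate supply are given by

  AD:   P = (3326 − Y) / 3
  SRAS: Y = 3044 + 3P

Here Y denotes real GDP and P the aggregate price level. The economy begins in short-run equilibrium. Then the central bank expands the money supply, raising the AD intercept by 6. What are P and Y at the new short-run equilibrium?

P = 48, Y = 3188

This is a positive demand shock: AD shifts right.
New AD: Y = 3332 − 3P.
Set AD = SRAS: 3332 − 3P = 3044 + 3P, so 288 = 6P and P = 48.
Y = 3332 − 3·48 = 3188.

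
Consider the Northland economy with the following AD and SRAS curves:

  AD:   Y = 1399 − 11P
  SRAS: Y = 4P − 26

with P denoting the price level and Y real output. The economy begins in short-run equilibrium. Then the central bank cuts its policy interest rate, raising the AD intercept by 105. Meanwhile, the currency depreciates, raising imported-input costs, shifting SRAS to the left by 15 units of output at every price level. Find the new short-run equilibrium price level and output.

P = 103, Y = 371

After both shocks: AD is Y = 1504 − 11P and SRAS is Y = 4P − 41.
Setting them equal: 1545 = 15P, so P = 103.
Y = 1504 − 11·103 = 371.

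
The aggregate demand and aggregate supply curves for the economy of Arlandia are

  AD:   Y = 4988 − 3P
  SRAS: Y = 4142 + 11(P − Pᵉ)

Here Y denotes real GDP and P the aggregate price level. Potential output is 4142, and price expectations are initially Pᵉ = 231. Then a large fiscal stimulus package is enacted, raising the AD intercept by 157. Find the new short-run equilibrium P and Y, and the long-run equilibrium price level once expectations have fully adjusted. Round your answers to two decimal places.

Short run: P = 253.14, Y = 4385.57. Long run: P = 334.33.

AD shifts right: new AD is Y = 5145 − 3P. With Pᵉ = 231, SRAS is Y = 1601 + 11P.
Short run: 5145 − 3P = 1601 + 11P gives 3544 = 14P, so P = 253.14 and Y = 5145 − 3P = 4385.57.
Y = 4385.57 is above potential 4142; expectations adjust and SRAS shifts left until Y = 4142.
Long run: on the new AD curve, 4142 = 5145 − 3P gives P = 334.33.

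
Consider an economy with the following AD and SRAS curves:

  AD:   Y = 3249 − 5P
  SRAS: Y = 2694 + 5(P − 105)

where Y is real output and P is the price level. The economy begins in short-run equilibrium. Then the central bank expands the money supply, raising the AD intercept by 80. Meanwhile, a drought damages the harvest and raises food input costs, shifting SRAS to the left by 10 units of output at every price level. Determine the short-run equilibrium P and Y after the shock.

P = 117, Y = 2744

After both shocks: AD is Y = 3329 − 5P and SRAS is Y = 2159 + 5P.
Setting them equal: 1170 = 10P, so P = 117.
Y = 3329 − 5·117 = 2744.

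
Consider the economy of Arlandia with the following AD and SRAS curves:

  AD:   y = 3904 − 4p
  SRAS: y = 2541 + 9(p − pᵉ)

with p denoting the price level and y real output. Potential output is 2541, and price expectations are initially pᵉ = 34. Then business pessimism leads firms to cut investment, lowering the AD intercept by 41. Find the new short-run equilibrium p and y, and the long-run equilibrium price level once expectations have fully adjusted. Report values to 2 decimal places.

AD shifts left: new AD is y = 3863 − 4p. With pᵉ = 34, SRAS is y = 2235 + 9p.
Short run: 3863 − 4p = 2235 + 9p gives 1628 = 13p, so p = 125.23 and y = 3863 − 4p = 3362.08.
y = 3362.08 is above potential 2541; expectations adjust and SRAS shifts left until y = 2541.
Long run: on the new AD curve, 2541 = 3863 − 4p gives p = 330.50.

Short run: p = 125.23, y = 3362.08. Long run: p = 330.50.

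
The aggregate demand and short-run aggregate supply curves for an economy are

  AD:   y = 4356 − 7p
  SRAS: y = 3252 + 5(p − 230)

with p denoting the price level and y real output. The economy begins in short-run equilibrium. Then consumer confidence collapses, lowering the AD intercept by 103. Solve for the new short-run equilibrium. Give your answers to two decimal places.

p = 179.25, y = 2998.25

This is a negative demand shock: AD shifts left.
New AD: y = 4253 − 7p.
SRAS can be written y = 2102 + 5p.
Set AD = SRAS: 4253 − 7p = 2102 + 5p, so 2151 = 12p and p = 179.25.
Substituting into AD, y = 2998.25.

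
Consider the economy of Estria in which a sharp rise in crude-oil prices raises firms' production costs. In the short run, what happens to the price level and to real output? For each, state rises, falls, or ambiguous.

This is an adverse supply shock: SRAS shifts left.
Moving along the downward-sloping AD curve, P rises and Y falls.

Price level: rises; output: falls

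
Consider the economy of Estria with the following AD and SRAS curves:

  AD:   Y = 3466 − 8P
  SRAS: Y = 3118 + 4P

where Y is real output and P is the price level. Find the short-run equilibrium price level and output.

P = 29, Y = 3234

Set AD = SRAS: 3466 − 8P = 3118 + 4P, so 348 = 12P and P = 29.
Then Y = 3466 − 8·29 = 3234.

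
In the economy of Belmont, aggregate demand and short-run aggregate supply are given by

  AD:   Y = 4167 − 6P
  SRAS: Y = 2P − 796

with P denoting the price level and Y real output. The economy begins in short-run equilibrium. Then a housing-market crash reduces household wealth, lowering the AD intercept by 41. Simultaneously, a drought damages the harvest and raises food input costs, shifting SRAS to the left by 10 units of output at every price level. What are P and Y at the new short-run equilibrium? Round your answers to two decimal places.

After both shocks: AD is Y = 4126 − 6P and SRAS is Y = 2P − 806.
Setting them equal: 4932 = 8P, so P = 616.50.
Substituting into AD, Y = 427.00.

P = 616.50, Y = 427.00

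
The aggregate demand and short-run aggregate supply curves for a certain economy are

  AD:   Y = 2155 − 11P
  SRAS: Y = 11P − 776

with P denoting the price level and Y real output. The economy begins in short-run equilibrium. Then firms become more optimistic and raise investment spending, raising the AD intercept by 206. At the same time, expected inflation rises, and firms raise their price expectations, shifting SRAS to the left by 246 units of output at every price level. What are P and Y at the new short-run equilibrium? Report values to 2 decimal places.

P = 153.77, Y = 669.50

After both shocks: AD is Y = 2361 − 11P and SRAS is Y = 11P − 1022.
Setting them equal: 3383 = 22P, so P = 153.77.
Substituting into AD, Y = 669.50.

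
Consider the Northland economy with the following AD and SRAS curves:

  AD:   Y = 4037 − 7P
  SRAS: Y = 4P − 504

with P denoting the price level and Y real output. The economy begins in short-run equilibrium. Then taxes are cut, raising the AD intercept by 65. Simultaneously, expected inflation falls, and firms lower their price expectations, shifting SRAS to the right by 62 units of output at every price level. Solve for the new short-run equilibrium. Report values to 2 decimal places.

After both shocks: AD is Y = 4102 − 7P and SRAS is Y = 4P − 442.
Setting them equal: 4544 = 11P, so P = 413.09.
Substituting into AD, Y = 1210.36.

P = 413.09, Y = 1210.36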